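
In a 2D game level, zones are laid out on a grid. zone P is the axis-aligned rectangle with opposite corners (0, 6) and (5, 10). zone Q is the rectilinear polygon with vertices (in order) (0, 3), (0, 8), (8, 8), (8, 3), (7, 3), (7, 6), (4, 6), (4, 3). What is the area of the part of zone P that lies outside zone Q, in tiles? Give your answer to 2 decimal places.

10.00

|zone P| = 20, |zone P∩zone Q| = 10.
|zone P ∖ zone Q| = |zone P| − |zone P∩zone Q| = 20 − 10 = 10.00.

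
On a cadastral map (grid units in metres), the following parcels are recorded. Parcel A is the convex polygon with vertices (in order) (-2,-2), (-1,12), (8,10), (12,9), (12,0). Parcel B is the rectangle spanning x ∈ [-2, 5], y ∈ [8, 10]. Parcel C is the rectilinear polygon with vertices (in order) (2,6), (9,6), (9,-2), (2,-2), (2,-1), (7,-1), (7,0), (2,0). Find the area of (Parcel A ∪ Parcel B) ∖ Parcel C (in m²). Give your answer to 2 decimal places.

|Parcel A ∪ Parcel B| = 157.5714.
|(Parcel A ∪ Parcel B) ∩ Parcel C| = 43.7857.
|(Parcel A ∪ Parcel B) ∖ Parcel C| = 157.5714 − 43.7857 = 113.79.

113.79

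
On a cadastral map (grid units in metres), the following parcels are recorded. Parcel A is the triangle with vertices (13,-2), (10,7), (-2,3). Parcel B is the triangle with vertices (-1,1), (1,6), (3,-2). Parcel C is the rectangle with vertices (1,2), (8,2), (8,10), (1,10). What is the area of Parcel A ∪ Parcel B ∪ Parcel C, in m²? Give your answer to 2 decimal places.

By inclusion–exclusion:
Individual areas: |Parcel A| = 60, |Parcel B| = 13, |Parcel C| = 56.
|Parcel A∩Parcel B| = 3.6207.
|Parcel A∩Parcel C| = 22.1667.
|Parcel B∩Parcel C| = 2.
|Parcel A∩Parcel B∩Parcel C| = 1.5385.
|Parcel A ∪ Parcel B ∪ Parcel C| = 129 − 27.7874 + 1.5385 = 102.75.

102.75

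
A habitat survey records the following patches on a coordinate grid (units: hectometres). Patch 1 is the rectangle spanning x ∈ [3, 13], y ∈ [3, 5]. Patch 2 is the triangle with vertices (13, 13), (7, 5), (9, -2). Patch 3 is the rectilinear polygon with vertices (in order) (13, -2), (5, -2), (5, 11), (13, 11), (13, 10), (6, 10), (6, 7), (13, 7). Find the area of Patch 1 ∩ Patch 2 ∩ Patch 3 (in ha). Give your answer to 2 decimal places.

6.63

The intersection is the polygon with vertices (10.333,3), (7.571,3), (7,5), (10.867,5).
By the shoelace formula its area is 6.63.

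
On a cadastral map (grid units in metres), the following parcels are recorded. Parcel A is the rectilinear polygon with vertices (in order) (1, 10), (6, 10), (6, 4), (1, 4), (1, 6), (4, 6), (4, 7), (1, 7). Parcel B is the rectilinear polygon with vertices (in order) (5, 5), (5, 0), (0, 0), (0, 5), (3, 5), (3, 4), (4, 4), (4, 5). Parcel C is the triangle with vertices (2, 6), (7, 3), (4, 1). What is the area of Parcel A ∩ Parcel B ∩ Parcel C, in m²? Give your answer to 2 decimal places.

0.90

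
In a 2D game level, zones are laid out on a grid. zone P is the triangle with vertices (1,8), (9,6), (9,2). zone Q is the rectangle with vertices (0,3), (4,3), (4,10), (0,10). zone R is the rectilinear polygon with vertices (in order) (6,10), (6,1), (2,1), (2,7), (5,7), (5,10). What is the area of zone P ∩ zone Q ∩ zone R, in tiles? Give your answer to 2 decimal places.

1.04

The intersection is the polygon with vertices (4,5.75), (2.333,7), (4,7).
By the shoelace formula its area is 1.04.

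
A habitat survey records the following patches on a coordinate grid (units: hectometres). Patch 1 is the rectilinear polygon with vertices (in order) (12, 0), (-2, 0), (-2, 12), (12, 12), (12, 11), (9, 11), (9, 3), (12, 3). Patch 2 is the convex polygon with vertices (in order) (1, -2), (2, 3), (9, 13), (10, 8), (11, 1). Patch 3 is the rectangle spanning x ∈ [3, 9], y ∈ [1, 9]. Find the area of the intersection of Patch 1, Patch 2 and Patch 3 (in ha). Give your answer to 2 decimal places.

The intersection is the polygon with vertices (6.2,9), (9,9), (9,3), (9,1), (3,1), (3,4.429).
By the shoelace formula its area is 40.69.

40.69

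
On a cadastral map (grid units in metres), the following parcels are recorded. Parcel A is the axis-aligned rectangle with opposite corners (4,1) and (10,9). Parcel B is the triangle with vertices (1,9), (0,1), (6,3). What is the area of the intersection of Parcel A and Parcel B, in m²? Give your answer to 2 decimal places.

3.07

The intersection is the polygon with vertices (4,5.4), (6,3), (4,2.333).
By the shoelace formula its area is 3.07.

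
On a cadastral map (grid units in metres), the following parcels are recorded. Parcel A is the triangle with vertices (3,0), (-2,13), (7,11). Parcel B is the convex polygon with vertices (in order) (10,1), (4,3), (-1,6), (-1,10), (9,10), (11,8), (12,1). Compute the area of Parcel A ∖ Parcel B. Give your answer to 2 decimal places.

21.26

|Parcel A| = 53.5, |Parcel A∩Parcel B| = 32.2375.
|Parcel A ∖ Parcel B| = |Parcel A| − |Parcel A∩Parcel B| = 53.5 − 32.2375 = 21.26.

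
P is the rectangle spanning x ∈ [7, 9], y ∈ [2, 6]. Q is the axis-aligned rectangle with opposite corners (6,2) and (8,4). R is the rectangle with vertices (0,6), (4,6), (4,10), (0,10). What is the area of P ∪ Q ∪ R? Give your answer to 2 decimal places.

26.00

By inclusion–exclusion:
Individual areas: |P| = 8, |Q| = 4, |R| = 16.
|P∩Q|: x∈[7,8], y∈[2,4] → 1·2 = 2.
|P∩R| = 0 (no overlap).
|Q∩R| = 0 (no overlap).
|P∩Q∩R| = 0.
|P ∪ Q ∪ R| = 28 − 2 + 0 = 26.00.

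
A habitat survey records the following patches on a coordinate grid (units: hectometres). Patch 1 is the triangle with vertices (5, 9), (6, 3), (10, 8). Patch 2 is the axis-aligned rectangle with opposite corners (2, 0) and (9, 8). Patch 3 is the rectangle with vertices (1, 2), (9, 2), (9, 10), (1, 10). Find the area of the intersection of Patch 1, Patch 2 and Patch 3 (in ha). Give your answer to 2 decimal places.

The intersection is the polygon with vertices (5.167,8), (9,8), (9,6.75), (6,3).
By the shoelace formula its area is 11.46.

11.46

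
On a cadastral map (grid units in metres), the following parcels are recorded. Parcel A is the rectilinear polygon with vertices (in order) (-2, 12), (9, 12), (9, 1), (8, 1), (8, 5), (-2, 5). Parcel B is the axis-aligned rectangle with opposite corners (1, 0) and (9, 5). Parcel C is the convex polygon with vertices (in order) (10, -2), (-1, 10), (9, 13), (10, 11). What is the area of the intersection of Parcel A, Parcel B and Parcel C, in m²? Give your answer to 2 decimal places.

4.00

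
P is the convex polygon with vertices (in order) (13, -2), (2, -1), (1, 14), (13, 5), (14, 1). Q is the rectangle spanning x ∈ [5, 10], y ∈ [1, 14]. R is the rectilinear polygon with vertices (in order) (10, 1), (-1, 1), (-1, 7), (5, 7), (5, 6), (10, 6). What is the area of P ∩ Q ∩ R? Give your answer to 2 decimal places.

25.00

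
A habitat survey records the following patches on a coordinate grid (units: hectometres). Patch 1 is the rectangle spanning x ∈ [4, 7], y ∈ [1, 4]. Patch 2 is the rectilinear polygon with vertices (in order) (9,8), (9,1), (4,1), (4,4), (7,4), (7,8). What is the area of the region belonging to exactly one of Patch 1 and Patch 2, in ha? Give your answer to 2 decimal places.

14.00

|Patch 1| = 9, |Patch 2| = 23, |Patch 1∩Patch 2| = 9.
|Patch 1 △ Patch 2| = |Patch 1| + |Patch 2| − 2·|Patch 1∩Patch 2| = 9 + 23 − 18 = 14.00.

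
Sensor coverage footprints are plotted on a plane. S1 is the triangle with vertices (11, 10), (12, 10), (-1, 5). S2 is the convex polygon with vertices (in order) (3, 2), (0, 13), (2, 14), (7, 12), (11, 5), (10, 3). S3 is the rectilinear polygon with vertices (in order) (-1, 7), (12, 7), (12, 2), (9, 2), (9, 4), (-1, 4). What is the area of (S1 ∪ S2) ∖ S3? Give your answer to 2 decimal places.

|S1 ∪ S2| = 83.1038.
|(S1 ∪ S2) ∩ S3| = 26.9241.
|(S1 ∪ S2) ∖ S3| = 83.1038 − 26.9241 = 56.18.

56.18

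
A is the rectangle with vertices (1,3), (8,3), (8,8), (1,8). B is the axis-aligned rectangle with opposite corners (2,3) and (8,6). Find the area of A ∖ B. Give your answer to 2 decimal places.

17.00

|A∩B|: x∈[2,8], y∈[3,6] → 6·3 = 18.
|A| = 35.
|A ∖ B| = |A| − |A∩B| = 35 − 18 = 17.00.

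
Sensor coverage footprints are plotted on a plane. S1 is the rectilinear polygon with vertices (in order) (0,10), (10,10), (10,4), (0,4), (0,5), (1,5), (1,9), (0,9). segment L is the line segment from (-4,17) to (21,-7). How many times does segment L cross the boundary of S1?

The segment meets the boundary at (9.542,4), (3.292,10).

2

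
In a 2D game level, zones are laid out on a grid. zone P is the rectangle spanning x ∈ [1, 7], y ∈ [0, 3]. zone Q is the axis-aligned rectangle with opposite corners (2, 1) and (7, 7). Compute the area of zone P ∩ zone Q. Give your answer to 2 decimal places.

|zone P∩zone Q|: x∈[2,7], y∈[1,3] → 5·2 = 10.

10.00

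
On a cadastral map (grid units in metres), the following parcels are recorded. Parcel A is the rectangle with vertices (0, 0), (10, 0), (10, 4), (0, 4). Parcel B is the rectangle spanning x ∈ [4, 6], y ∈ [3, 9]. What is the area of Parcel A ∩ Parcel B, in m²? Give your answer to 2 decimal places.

|Parcel A∩Parcel B|: x∈[4,6], y∈[3,4] → 2·1 = 2.

2.00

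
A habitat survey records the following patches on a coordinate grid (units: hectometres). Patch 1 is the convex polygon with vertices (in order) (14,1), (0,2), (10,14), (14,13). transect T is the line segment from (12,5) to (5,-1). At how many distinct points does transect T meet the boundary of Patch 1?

The segment meets the boundary at (7.846,1.44).

1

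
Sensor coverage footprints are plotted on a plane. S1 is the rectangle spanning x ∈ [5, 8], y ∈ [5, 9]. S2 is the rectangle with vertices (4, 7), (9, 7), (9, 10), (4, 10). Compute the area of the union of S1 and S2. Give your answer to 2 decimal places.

By inclusion–exclusion:
Individual areas: |S1| = 12, |S2| = 15.
|S1∩S2|: x∈[5,8], y∈[7,9] → 3·2 = 6.
|S1 ∪ S2| = 27 − 6 = 21.00.

21.00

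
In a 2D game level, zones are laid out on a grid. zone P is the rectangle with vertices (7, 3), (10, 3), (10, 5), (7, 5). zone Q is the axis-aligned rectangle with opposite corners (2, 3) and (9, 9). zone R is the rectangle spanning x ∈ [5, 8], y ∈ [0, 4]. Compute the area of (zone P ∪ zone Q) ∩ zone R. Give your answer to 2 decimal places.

3.00

The region (zone P ∪ zone Q) ∩ zone R is the polygon with vertices (7,3), (5,3), (5,4), (8,4), (8,3).
By the shoelace formula its area is 3.00.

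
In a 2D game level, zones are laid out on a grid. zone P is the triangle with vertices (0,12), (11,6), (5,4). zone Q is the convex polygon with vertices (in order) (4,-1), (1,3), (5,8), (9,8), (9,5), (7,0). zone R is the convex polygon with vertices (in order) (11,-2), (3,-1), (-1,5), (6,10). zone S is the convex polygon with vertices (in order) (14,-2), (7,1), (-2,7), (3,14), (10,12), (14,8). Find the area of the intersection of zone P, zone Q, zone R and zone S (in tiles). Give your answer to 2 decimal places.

11.68

The intersection is the polygon with vertices (3.596,6.246), (5,8), (6.833,8), (8.073,5.024), (5,4).
By the shoelace formula its area is 11.68.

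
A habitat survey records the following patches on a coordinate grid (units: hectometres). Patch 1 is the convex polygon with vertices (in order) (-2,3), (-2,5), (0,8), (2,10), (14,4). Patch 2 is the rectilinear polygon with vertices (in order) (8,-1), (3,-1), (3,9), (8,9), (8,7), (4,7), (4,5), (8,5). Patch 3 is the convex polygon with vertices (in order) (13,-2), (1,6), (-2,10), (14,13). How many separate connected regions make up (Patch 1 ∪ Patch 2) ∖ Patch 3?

(Patch 1 ∪ Patch 2) ∖ Patch 3 splits into 2 disjoint pieces (area 34.4737, area 0.0984).

2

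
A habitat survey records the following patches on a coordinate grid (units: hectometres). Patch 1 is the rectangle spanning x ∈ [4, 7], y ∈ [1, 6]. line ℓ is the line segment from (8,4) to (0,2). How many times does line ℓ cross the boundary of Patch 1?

2

The segment meets the boundary at (4,3), (7,3.75).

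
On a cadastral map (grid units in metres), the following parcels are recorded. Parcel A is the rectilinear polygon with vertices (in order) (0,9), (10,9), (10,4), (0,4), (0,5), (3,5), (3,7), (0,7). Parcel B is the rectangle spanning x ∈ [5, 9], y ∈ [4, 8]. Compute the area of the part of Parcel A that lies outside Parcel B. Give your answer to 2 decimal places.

|Parcel A| = 44, |Parcel A∩Parcel B| = 16.
|Parcel A ∖ Parcel B| = |Parcel A| − |Parcel A∩Parcel B| = 44 − 16 = 28.00.

28.00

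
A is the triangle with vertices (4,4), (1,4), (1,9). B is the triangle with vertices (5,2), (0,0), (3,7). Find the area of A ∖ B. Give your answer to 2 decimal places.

4.96

|A| = 7.5, |A∩B| = 2.5397.
|A ∖ B| = |A| − |A∩B| = 7.5 − 2.5397 = 4.96.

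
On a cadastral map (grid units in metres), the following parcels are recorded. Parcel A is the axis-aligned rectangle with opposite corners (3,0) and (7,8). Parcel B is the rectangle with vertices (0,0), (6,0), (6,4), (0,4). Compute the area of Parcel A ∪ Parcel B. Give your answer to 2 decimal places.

By inclusion–exclusion:
Individual areas: |Parcel A| = 32, |Parcel B| = 24.
|Parcel A∩Parcel B|: x∈[3,6], y∈[0,4] → 3·4 = 12.
|Parcel A ∪ Parcel B| = 56 − 12 = 44.00.

44.00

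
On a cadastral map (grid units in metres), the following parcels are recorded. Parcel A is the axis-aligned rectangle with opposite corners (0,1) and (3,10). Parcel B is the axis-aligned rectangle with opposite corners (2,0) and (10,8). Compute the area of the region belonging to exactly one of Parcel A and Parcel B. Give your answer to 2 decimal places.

77.00

|Parcel A∩Parcel B|: x∈[2,3], y∈[1,8] → 1·7 = 7.
|Parcel A △ Parcel B| = |Parcel A| + |Parcel B| − 2·|Parcel A∩Parcel B| = 27 + 64 − 14 = 77.00.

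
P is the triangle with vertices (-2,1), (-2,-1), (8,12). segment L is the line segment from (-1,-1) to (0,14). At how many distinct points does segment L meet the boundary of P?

The segment meets the boundary at (-0.777,2.345), (-0.905,0.423).

2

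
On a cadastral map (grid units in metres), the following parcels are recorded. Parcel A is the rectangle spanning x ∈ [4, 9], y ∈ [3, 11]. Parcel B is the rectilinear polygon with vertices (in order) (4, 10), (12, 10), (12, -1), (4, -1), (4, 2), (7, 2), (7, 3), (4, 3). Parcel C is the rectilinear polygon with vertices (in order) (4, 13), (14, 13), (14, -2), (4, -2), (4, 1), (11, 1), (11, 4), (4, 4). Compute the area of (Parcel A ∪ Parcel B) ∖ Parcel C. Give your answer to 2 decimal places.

|Parcel A ∪ Parcel B| = 90.
|(Parcel A ∪ Parcel B) ∩ Parcel C| = 72.
|(Parcel A ∪ Parcel B) ∖ Parcel C| = 90 − 72 = 18.00.

18.00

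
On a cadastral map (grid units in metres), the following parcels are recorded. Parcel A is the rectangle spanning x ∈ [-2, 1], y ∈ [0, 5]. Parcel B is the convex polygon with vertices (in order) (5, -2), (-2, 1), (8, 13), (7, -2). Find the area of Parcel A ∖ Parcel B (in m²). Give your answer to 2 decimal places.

|Parcel A| = 15, |Parcel A∩Parcel B| = 7.2333.
|Parcel A ∖ Parcel B| = |Parcel A| − |Parcel A∩Parcel B| = 15 − 7.2333 = 7.77.

7.77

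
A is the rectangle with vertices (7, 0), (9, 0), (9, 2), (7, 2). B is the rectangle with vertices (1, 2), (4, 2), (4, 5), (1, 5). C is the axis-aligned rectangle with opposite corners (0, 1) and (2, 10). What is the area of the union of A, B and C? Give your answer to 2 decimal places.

By inclusion–exclusion:
Individual areas: |A| = 4, |B| = 9, |C| = 18.
|A∩B| = 0 (no overlap).
|A∩C| = 0 (no overlap).
|B∩C|: x∈[1,2], y∈[2,5] → 1·3 = 3.
|A∩B∩C| = 0.
|A ∪ B ∪ C| = 31 − 3 + 0 = 28.00.

28.00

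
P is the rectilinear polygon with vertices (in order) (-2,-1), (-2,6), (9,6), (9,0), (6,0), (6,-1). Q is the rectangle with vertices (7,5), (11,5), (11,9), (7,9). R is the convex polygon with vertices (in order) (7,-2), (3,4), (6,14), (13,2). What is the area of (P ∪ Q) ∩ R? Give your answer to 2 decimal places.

|P ∪ Q| = 88.
|(P ∪ Q) ∩ R| = 40.43.

40.43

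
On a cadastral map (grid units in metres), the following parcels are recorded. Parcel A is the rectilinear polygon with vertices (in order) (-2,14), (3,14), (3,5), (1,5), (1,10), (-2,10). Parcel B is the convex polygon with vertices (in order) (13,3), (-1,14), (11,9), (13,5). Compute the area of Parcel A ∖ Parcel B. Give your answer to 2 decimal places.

|Parcel A| = 30, |Parcel A∩Parcel B| = 2.9524.
|Parcel A ∖ Parcel B| = |Parcel A| − |Parcel A∩Parcel B| = 30 − 2.9524 = 27.05.

27.05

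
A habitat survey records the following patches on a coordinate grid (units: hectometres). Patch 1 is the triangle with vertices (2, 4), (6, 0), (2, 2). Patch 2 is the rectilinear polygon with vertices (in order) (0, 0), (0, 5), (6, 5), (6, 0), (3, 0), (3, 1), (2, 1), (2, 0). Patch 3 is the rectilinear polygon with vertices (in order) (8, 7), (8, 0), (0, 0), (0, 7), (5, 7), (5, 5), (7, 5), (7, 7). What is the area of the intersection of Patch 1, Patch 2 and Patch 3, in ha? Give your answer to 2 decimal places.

4.00

The intersection is the polygon with vertices (2,2), (2,4), (6,0).
By the shoelace formula its area is 4.00.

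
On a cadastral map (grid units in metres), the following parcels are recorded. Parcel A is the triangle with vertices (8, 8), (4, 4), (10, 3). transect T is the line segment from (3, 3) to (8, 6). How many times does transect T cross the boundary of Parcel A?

The segment meets the boundary at (4.522,3.913).

1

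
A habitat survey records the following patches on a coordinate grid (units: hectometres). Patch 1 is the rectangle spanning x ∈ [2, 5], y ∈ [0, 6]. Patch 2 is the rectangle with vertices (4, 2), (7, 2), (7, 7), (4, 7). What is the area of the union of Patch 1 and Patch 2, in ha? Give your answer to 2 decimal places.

29.00

By inclusion–exclusion:
Individual areas: |Patch 1| = 18, |Patch 2| = 15.
|Patch 1∩Patch 2|: x∈[4,5], y∈[2,6] → 1·4 = 4.
|Patch 1 ∪ Patch 2| = 33 − 4 = 29.00.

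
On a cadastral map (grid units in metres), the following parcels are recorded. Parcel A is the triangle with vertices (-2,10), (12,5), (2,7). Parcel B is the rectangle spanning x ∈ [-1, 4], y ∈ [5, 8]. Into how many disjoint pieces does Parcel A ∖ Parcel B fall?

Parcel A ∖ Parcel B splits into 2 disjoint pieces (area 2.9333, area 5.0286).

2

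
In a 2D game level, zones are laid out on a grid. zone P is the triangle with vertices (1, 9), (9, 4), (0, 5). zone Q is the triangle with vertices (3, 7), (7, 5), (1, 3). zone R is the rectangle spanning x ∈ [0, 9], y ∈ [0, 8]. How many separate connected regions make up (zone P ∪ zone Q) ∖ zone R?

(zone P ∪ zone Q) ∖ zone R is a single connected region.

1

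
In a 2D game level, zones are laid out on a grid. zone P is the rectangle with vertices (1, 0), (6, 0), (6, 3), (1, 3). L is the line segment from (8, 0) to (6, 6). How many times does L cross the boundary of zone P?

The segment lies entirely outside zone P and never meets its boundary.

0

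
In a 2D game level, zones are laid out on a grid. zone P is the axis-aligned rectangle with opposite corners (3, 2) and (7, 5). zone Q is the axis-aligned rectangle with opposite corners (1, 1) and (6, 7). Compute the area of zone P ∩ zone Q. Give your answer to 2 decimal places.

|zone P∩zone Q|: x∈[3,6], y∈[2,5] → 3·3 = 9.

9.00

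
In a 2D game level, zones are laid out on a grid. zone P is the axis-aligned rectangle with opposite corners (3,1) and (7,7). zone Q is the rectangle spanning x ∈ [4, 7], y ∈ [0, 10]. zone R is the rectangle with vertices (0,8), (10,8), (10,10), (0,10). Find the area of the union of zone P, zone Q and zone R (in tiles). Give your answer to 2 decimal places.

50.00

By inclusion–exclusion:
Individual areas: |zone P| = 24, |zone Q| = 30, |zone R| = 20.
|zone P∩zone Q|: x∈[4,7], y∈[1,7] → 3·6 = 18.
|zone P∩zone R| = 0 (no overlap).
|zone Q∩zone R|: x∈[4,7], y∈[8,10] → 3·2 = 6.
|zone P∩zone Q∩zone R| = 0.
|zone P ∪ zone Q ∪ zone R| = 74 − 24 + 0 = 50.00.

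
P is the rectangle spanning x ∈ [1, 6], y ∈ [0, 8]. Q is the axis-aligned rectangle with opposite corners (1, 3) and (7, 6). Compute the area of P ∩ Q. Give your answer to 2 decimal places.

|P∩Q|: x∈[1,6], y∈[3,6] → 5·3 = 15.

15.00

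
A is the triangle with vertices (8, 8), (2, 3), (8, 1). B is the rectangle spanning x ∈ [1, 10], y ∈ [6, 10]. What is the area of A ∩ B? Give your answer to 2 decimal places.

The intersection is the polygon with vertices (8,8), (8,6), (5.6,6).
By the shoelace formula its area is 2.40.

2.40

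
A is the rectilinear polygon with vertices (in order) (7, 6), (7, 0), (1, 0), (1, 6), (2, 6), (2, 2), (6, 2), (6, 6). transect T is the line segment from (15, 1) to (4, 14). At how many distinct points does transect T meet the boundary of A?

0

The segment lies entirely outside A and never meets its boundary.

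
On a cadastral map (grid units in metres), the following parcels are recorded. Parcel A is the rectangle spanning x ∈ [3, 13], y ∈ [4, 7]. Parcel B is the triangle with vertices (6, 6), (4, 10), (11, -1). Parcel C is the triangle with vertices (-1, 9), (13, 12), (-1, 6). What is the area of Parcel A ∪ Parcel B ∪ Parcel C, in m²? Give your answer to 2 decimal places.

52.44

By inclusion–exclusion:
Individual areas: |Parcel A| = 30, |Parcel B| = 3, |Parcel C| = 21.
|Parcel A∩Parcel B| = 1.4123.
|Parcel A∩Parcel C| = 0.
|Parcel B∩Parcel C| = 0.1522.
|Parcel A∩Parcel B∩Parcel C| = 0.
|Parcel A ∪ Parcel B ∪ Parcel C| = 54 − 1.5645 + 0 = 52.44.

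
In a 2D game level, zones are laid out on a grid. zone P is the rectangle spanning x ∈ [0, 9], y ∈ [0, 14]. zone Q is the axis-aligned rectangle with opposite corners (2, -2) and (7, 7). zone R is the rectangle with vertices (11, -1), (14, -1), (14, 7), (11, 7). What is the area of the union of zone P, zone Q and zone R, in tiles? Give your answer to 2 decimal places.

160.00

By inclusion–exclusion:
Individual areas: |zone P| = 126, |zone Q| = 45, |zone R| = 24.
|zone P∩zone Q|: x∈[2,7], y∈[0,7] → 5·7 = 35.
|zone P∩zone R| = 0 (no overlap).
|zone Q∩zone R| = 0 (no overlap).
|zone P∩zone Q∩zone R| = 0.
|zone P ∪ zone Q ∪ zone R| = 195 − 35 + 0 = 160.00.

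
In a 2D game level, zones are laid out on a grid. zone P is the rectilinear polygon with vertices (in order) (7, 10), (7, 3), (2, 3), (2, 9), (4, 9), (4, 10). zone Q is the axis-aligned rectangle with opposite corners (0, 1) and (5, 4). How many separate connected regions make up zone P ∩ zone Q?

zone P ∩ zone Q is a single connected region.

1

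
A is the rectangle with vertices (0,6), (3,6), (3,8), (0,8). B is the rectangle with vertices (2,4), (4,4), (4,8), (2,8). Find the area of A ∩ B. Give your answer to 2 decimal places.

|A∩B|: x∈[2,3], y∈[6,8] → 1·2 = 2.

2.00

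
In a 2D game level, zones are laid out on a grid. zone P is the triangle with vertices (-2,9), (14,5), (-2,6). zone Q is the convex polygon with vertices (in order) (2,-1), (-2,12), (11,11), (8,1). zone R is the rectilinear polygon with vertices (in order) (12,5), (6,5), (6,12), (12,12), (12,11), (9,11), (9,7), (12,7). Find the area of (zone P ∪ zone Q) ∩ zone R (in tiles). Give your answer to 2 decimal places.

|zone P ∪ zone Q| = 115.6194.
|(zone P ∪ zone Q) ∩ zone R| = 21.56.

21.56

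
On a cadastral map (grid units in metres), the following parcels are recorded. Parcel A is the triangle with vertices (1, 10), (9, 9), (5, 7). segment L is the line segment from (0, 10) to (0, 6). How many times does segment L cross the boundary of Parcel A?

0

The segment lies entirely outside Parcel A and never meets its boundary.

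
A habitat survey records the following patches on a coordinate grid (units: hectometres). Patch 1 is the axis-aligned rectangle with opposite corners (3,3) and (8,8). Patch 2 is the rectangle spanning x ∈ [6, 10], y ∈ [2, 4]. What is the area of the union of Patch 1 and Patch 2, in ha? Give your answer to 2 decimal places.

31.00

By inclusion–exclusion:
Individual areas: |Patch 1| = 25, |Patch 2| = 8.
|Patch 1∩Patch 2|: x∈[6,8], y∈[3,4] → 2·1 = 2.
|Patch 1 ∪ Patch 2| = 33 − 2 = 31.00.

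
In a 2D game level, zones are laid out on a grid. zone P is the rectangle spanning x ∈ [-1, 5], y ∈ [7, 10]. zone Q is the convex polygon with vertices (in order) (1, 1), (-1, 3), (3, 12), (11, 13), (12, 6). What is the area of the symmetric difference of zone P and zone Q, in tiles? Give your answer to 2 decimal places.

|zone P| = 18, |zone Q| = 97, |zone P∩zone Q| = 10.6667.
|zone P △ zone Q| = |zone P| + |zone Q| − 2·|zone P∩zone Q| = 18 + 97 − 21.3333 = 93.67.

93.67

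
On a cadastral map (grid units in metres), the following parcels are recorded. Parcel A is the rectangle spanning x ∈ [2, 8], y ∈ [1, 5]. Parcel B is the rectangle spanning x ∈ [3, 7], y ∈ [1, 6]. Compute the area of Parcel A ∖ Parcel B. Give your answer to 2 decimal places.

|Parcel A∩Parcel B|: x∈[3,7], y∈[1,5] → 4·4 = 16.
|Parcel A| = 24.
|Parcel A ∖ Parcel B| = |Parcel A| − |Parcel A∩Parcel B| = 24 − 16 = 8.00.

8.00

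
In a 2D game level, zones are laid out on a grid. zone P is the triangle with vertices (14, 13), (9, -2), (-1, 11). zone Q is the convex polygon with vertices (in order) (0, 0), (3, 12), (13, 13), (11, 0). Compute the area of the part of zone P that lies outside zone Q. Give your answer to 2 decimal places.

|zone P| = 107.5, |zone P∩zone Q| = 94.7088.
|zone P ∖ zone Q| = |zone P| − |zone P∩zone Q| = 107.5 − 94.7088 = 12.79.

12.79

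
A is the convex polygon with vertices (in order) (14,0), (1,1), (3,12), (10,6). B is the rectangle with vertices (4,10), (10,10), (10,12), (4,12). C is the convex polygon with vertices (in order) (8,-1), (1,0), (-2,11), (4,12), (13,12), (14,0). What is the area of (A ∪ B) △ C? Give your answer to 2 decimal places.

|A ∪ B| = 92.7381.
|(A ∪ B) ∩ C| = 92.7219.
|(A ∪ B) △ C| = 92.7381 + 173 − 185.4439 = 80.29.

80.29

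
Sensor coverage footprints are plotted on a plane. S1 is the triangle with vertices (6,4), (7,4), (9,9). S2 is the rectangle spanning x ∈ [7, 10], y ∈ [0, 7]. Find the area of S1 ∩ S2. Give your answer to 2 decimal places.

1.27

The intersection is the polygon with vertices (7,4), (7,5.667), (7.8,7), (8.2,7).
By the shoelace formula its area is 1.27.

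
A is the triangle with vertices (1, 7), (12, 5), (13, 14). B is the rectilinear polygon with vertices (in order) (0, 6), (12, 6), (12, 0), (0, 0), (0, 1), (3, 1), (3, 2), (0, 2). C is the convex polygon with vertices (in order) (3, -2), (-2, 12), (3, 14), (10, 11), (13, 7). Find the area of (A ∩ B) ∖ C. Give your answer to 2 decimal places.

0.55

|A ∩ B| = 2.75.
|(A ∩ B) ∩ C| = 2.1963.
|(A ∩ B) ∖ C| = 2.75 − 2.1963 = 0.55.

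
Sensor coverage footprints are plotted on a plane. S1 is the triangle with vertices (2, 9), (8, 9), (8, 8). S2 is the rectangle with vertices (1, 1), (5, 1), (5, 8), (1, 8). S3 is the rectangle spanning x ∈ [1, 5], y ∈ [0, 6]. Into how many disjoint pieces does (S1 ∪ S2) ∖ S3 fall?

2

(S1 ∪ S2) ∖ S3 splits into 2 disjoint pieces (area 3, area 8).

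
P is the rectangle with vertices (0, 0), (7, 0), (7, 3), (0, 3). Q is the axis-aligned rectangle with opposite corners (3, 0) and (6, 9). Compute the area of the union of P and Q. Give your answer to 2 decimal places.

By inclusion–exclusion:
Individual areas: |P| = 21, |Q| = 27.
|P∩Q|: x∈[3,6], y∈[0,3] → 3·3 = 9.
|P ∪ Q| = 48 − 9 = 39.00.

39.00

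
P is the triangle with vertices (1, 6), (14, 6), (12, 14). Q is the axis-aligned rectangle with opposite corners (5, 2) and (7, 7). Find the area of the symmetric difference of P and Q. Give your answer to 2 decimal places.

|P| = 52, |Q| = 10, |P∩Q| = 2.
|P △ Q| = |P| + |Q| − 2·|P∩Q| = 52 + 10 − 4 = 58.00.

58.00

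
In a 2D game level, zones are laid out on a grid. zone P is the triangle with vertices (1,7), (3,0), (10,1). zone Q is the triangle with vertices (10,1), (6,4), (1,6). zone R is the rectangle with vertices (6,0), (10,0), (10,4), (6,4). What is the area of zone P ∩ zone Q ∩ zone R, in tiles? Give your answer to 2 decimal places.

The intersection is the polygon with vertices (10,1), (6,3.222), (6,3.667).
By the shoelace formula its area is 0.89.

0.89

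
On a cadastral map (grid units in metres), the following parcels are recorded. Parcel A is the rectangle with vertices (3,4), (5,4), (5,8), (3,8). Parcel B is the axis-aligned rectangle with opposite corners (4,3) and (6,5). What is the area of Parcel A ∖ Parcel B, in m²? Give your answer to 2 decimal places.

7.00

|Parcel A∩Parcel B|: x∈[4,5], y∈[4,5] → 1·1 = 1.
|Parcel A| = 8.
|Parcel A ∖ Parcel B| = |Parcel A| − |Parcel A∩Parcel B| = 8 − 1 = 7.00.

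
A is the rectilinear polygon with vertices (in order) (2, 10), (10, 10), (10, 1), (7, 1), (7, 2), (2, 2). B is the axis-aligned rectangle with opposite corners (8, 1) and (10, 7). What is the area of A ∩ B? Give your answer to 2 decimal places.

12.00

The intersection is the polygon with vertices (10,1), (8,1), (8,7), (10,7).
By the shoelace formula its area is 12.00.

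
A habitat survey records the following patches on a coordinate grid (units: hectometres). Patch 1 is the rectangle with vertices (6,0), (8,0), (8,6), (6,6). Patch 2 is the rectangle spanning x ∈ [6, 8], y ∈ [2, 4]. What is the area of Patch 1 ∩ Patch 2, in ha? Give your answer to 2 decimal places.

|Patch 1∩Patch 2|: x∈[6,8], y∈[2,4] → 2·2 = 4.

4.00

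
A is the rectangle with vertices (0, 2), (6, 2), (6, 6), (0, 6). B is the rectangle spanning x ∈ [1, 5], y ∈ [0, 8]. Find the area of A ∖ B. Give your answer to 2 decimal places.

8.00

|A∩B|: x∈[1,5], y∈[2,6] → 4·4 = 16.
|A| = 24.
|A ∖ B| = |A| − |A∩B| = 24 − 16 = 8.00.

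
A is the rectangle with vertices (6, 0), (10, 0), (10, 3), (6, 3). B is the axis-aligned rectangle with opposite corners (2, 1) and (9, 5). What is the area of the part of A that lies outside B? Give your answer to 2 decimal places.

6.00

|A∩B|: x∈[6,9], y∈[1,3] → 3·2 = 6.
|A| = 12.
|A ∖ B| = |A| − |A∩B| = 12 − 6 = 6.00.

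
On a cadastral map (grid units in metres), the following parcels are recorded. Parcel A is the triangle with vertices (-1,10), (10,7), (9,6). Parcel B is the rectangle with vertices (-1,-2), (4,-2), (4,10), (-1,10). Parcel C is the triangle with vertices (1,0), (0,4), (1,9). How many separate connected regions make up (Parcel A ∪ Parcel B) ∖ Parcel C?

1

(Parcel A ∪ Parcel B) ∖ Parcel C is a single connected region.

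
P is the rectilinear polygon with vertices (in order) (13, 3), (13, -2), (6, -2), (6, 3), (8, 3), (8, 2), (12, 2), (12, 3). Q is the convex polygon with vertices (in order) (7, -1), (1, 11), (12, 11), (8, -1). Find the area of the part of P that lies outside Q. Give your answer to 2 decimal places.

|P| = 31, |P∩Q| = 8.5.
|P ∖ Q| = |P| − |P∩Q| = 31 − 8.5 = 22.50.

22.50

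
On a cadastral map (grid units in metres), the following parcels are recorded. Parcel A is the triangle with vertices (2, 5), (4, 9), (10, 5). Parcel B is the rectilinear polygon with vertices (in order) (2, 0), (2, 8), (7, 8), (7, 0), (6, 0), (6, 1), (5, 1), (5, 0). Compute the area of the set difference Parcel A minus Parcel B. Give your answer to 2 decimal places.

|Parcel A| = 16, |Parcel A∩Parcel B| = 12.
|Parcel A ∖ Parcel B| = |Parcel A| − |Parcel A∩Parcel B| = 16 − 12 = 4.00.

4.00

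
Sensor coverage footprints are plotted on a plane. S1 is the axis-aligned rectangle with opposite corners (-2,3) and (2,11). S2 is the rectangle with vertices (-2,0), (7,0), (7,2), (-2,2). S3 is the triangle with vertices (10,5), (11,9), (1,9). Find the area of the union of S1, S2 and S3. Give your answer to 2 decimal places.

69.78

By inclusion–exclusion:
Individual areas: |S1| = 32, |S2| = 18, |S3| = 20.
|S1∩S2| = 0 (no overlap).
|S1∩S3| = 0.2222.
|S2∩S3| = 0.
|S1∩S2∩S3| = 0.
|S1 ∪ S2 ∪ S3| = 70 − 0.2222 + 0 = 69.78.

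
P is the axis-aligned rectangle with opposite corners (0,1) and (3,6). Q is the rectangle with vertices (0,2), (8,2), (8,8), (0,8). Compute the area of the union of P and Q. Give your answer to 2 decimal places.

By inclusion–exclusion:
Individual areas: |P| = 15, |Q| = 48.
|P∩Q|: x∈[0,3], y∈[2,6] → 3·4 = 12.
|P ∪ Q| = 63 − 12 = 51.00.

51.00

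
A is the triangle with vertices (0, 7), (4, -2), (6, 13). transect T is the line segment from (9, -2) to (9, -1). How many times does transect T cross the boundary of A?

The segment lies entirely outside A and never meets its boundary.

0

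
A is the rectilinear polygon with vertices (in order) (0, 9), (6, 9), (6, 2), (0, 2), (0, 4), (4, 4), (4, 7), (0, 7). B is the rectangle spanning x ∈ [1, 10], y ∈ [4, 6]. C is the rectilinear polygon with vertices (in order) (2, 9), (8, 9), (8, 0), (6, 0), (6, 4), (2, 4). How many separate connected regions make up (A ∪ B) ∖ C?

(A ∪ B) ∖ C splits into 3 disjoint pieces (area 4, area 14, area 4).

3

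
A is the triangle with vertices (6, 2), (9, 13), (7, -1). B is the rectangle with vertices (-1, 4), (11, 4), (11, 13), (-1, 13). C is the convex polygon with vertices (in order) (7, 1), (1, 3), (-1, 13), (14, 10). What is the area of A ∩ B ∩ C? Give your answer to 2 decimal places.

The intersection is the polygon with vertices (7.714,4), (6.545,4), (8.483,11.103), (8.722,11.056).
By the shoelace formula its area is 5.02.

5.02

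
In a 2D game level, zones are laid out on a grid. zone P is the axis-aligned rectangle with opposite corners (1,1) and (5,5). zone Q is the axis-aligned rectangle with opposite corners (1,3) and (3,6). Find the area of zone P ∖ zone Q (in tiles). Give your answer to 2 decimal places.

|zone P∩zone Q|: x∈[1,3], y∈[3,5] → 2·2 = 4.
|zone P| = 16.
|zone P ∖ zone Q| = |zone P| − |zone P∩zone Q| = 16 − 4 = 12.00.

12.00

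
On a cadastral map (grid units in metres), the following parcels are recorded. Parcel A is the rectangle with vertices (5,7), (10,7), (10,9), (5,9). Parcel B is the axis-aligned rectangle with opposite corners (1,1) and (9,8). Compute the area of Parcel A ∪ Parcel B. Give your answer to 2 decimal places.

By inclusion–exclusion:
Individual areas: |Parcel A| = 10, |Parcel B| = 56.
|Parcel A∩Parcel B|: x∈[5,9], y∈[7,8] → 4·1 = 4.
|Parcel A ∪ Parcel B| = 66 − 4 = 62.00.

62.00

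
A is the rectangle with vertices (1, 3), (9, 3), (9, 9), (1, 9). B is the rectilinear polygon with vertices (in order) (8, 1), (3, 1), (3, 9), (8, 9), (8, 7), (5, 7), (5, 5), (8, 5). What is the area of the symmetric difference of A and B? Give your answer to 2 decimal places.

34.00

|A| = 48, |B| = 34, |A∩B| = 24.
|A △ B| = |A| + |B| − 2·|A∩B| = 48 + 34 − 48 = 34.00.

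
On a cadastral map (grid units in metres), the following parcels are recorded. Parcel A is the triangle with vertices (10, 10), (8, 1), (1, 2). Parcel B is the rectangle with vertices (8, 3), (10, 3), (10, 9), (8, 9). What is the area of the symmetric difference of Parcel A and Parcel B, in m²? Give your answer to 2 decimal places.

31.85

|Parcel A| = 32.5, |Parcel B| = 12, |Parcel A∩Parcel B| = 6.3264.
|Parcel A △ Parcel B| = |Parcel A| + |Parcel B| − 2·|Parcel A∩Parcel B| = 32.5 + 12 − 12.6528 = 31.85.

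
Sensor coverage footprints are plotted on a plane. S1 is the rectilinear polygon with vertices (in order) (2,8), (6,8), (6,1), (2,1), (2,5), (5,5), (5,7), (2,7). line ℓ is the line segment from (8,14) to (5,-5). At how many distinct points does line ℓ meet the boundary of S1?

2

The segment meets the boundary at (5.947,1), (6,1.333).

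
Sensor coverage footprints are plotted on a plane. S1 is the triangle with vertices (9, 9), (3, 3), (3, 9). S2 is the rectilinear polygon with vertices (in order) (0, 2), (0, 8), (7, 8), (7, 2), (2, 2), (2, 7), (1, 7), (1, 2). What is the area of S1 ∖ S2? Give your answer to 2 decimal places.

|S1| = 18, |S1∩S2| = 12.
|S1 ∖ S2| = |S1| − |S1∩S2| = 18 − 12 = 6.00.

6.00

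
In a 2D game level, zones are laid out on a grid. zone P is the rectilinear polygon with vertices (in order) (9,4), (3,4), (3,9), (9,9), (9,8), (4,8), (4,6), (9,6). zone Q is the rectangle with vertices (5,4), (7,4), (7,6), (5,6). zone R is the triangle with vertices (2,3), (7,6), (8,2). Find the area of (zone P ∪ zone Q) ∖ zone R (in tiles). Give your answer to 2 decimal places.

16.17

|zone P ∪ zone Q| = 20.
|(zone P ∪ zone Q) ∩ zone R| = 3.8333.
|(zone P ∪ zone Q) ∖ zone R| = 20 − 3.8333 = 16.17.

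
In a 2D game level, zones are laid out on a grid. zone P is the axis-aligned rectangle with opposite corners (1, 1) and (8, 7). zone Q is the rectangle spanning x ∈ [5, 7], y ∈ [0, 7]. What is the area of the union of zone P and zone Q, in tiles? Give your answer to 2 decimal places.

44.00

By inclusion–exclusion:
Individual areas: |zone P| = 42, |zone Q| = 14.
|zone P∩zone Q|: x∈[5,7], y∈[1,7] → 2·6 = 12.
|zone P ∪ zone Q| = 56 − 12 = 44.00.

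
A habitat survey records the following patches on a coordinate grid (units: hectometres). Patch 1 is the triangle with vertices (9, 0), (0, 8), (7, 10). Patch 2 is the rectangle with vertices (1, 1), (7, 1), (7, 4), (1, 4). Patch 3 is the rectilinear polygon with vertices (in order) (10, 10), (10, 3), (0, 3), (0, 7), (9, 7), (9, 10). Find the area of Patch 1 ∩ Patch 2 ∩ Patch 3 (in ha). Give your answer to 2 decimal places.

1.94

The intersection is the polygon with vertices (7,4), (7,3), (5.625,3), (4.5,4).
By the shoelace formula its area is 1.94.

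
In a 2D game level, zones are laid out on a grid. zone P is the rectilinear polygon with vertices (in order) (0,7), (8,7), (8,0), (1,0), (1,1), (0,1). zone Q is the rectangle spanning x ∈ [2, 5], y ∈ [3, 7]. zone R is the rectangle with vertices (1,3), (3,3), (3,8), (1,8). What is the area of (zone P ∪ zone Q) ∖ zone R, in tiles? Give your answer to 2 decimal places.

47.00

|zone P ∪ zone Q| = 55.
|(zone P ∪ zone Q) ∩ zone R| = 8.
|(zone P ∪ zone Q) ∖ zone R| = 55 − 8 = 47.00.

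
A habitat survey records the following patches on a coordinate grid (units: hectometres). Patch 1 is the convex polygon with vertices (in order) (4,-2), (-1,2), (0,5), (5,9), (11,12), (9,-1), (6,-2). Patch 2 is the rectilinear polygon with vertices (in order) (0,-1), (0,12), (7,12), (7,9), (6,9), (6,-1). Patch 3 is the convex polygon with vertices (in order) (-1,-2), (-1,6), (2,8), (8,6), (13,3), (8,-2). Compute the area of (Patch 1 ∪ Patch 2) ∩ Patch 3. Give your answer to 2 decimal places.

|Patch 1 ∪ Patch 2| = 132.025.
|(Patch 1 ∪ Patch 2) ∩ Patch 3| = 80.28.

80.28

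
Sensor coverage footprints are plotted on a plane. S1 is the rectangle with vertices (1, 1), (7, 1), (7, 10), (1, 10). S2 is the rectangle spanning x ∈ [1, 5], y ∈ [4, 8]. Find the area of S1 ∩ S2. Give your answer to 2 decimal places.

16.00

|S1∩S2|: x∈[1,5], y∈[4,8] → 4·4 = 16.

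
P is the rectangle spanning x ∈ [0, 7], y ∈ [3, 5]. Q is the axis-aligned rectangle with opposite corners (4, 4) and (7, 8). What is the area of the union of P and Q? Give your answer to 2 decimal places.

By inclusion–exclusion:
Individual areas: |P| = 14, |Q| = 12.
|P∩Q|: x∈[4,7], y∈[4,5] → 3·1 = 3.
|P ∪ Q| = 26 − 3 = 23.00.

23.00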